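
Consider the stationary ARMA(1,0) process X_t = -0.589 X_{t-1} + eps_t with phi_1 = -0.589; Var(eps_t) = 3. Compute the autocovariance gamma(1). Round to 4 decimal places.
\gamma(1) = -2.7056

Multiply the model equation by X_{t-k} and take expectations. With theta_0 = psi_0 = 1 and psi_j the MA(infinity) weights, this gives
  gamma(k) - sum_i phi_i gamma(k-i) = c_k,
  c_k = sigma^2 * sum_{j=k..q} theta_j psi_{j-k}   (c_k = 0 for k > q),
using gamma(-m) = gamma(m).
Pure AR (q = 0): c_0 = sigma^2 = 3, c_k = 0 for k >= 1.
Equations for k = 0 and k = 1 (AR order 1):
  gamma(0) = phi_1 gamma(1) + c_0
  gamma(1) = phi_1 gamma(0) + c_1
Substituting the second into the first: gamma(0) (1 - phi_1^2) = c_0 + phi_1 c_1, so
  gamma(0) = c_0 / (1 - phi_1^2) = 3 / (1 - (-0.589)^2) = 3 / 0.653079 = 4.593625.
  gamma(1) = phi_1 gamma(0) = (-0.589)(4.593625) = -2.705645.
Therefore gamma(1) = -2.7056 (to 4 decimal places).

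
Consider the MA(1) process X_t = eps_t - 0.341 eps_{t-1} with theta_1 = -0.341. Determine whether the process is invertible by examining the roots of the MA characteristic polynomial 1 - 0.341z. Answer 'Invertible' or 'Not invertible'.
\text{Invertible}

The MA(q) characteristic polynomial is P(z) = 1 - 0.341z.
Invertibility requires all roots to lie outside the unit circle, i.e. |z| > 1 for every root.
This is linear in z: 1 + (-0.341) z = 0  =>  z = -1/(-0.341) = 2.932551,  |z| = 2.932551.
Moduli of all roots: 2.9326.
All moduli strictly greater than 1? Yes.
Verdict: Invertible.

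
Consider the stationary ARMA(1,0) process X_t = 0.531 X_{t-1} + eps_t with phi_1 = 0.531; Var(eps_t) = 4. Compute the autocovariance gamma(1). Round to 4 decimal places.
\gamma(1) = 2.9581

Multiply the model equation by X_{t-k} and take expectations. With theta_0 = psi_0 = 1 and psi_j the MA(infinity) weights, this gives
  gamma(k) - sum_i phi_i gamma(k-i) = c_k,
  c_k = sigma^2 * sum_{j=k..q} theta_j psi_{j-k}   (c_k = 0 for k > q),
using gamma(-m) = gamma(m).
Pure AR (q = 0): c_0 = sigma^2 = 4, c_k = 0 for k >= 1.
Equations for k = 0 and k = 1 (AR order 1):
  gamma(0) = phi_1 gamma(1) + c_0
  gamma(1) = phi_1 gamma(0) + c_1
Substituting the second into the first: gamma(0) (1 - phi_1^2) = c_0 + phi_1 c_1, so
  gamma(0) = c_0 / (1 - phi_1^2) = 4 / (1 - (0.531)^2) = 4 / 0.718039 = 5.570728.
  gamma(1) = phi_1 gamma(0) = (0.531)(5.570728) = 2.958057.
Therefore gamma(1) = 2.9581 (to 4 decimal places).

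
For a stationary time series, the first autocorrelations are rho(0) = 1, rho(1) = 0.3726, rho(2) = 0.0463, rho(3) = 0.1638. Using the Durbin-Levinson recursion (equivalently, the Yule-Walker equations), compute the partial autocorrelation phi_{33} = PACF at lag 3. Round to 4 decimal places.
\phi_{33} = 0.2170

The PACF at lag k is phi_{kk}, the last component of the solution
to the Yule-Walker system G_k phi = r_k where
  (G_k)_{ij} = rho(|i - j|), (r_k)_i = rho(i), i,j = 1..k.
Equivalently, Durbin-Levinson gives phi_{kk} iteratively:
  phi_{11} = rho(1)
  phi_{kk} = [rho(k) - sum_{j=1..k-1} phi_{k-1,j} rho(k-j)]
            / [1 - sum_{j=1..k-1} phi_{k-1,j} rho(j)],
  phi_{k,j} = phi_{k-1,j} - phi_{kk} phi_{k-1,k-j},  j = 1..k-1.
Step k = 1:
  phi_11 = rho(1) = 0.3726.
Step k = 2:
  phi_22 = [rho(2) - phi_11 rho(1)] / [1 - phi_11 rho(1)] = [0.0463 - (0.3726)(0.3726)] / [1 - (0.3726)(0.3726)]
         = -0.09253076 / 0.86116924 = -0.107448.
  Update: phi_21 = phi_11 - phi_22 phi_11 = 0.3726 - (-0.107448)(0.3726) = 0.412635.
Step k = 3:
  phi_33 = [rho(3) - phi_21 rho(2) - phi_22 rho(1)] / [1 - phi_21 rho(1) - phi_22 rho(2)]
    numerator   = 0.1638 - (0.412635)(0.0463) - (-0.107448)(0.3726) = 0.18473006
    denominator = 1 - (0.412635)(0.3726) - (-0.107448)(0.0463) = 0.85122701
  phi_33 = 0.18473006 / 0.85122701 = 0.217.
Therefore phi_{33} = 0.2170.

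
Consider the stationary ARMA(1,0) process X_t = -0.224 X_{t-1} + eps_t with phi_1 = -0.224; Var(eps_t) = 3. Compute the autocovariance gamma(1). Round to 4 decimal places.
\gamma(1) = -0.7075

Multiply the model equation by X_{t-k} and take expectations. With theta_0 = psi_0 = 1 and psi_j the MA(infinity) weights, this gives
  gamma(k) - sum_i phi_i gamma(k-i) = c_k,
  c_k = sigma^2 * sum_{j=k..q} theta_j psi_{j-k}   (c_k = 0 for k > q),
using gamma(-m) = gamma(m).
Pure AR (q = 0): c_0 = sigma^2 = 3, c_k = 0 for k >= 1.
Equations for k = 0 and k = 1 (AR order 1):
  gamma(0) = phi_1 gamma(1) + c_0
  gamma(1) = phi_1 gamma(0) + c_1
Substituting the second into the first: gamma(0) (1 - phi_1^2) = c_0 + phi_1 c_1, so
  gamma(0) = c_0 / (1 - phi_1^2) = 3 / (1 - (-0.224)^2) = 3 / 0.949824 = 3.15848.
  gamma(1) = phi_1 gamma(0) = (-0.224)(3.15848) = -0.707499.
Therefore gamma(1) = -0.7075 (to 4 decimal places).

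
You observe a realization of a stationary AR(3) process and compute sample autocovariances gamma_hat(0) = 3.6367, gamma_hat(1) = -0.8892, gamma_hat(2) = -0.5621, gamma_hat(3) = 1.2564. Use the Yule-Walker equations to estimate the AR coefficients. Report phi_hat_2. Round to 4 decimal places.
\hat\phi_{2} = -0.1460

The Yule-Walker equations for an AR(p) process read, in matrix form,
  Gamma_p phi = r_p,   with   (Gamma_p)_{ij} = gamma(|i - j|),
                       (r_p)_i = gamma(i),   i,j = 1..p.
Substitute the sample gammas (Toeplitz matrix and right-hand side of size 3):
  Gamma_p = [[3.6367, -0.8892, -0.5621], [-0.8892, 3.6367, -0.8892], [-0.5621, -0.8892, 3.6367]]
  r_p     = [-0.8892, -0.5621, 1.2564]
Written out (R1..R3):
  (R1) 3.6367 phi_1 - 0.8892 phi_2 - 0.5621 phi_3 = -0.8892
  (R2) -0.8892 phi_1 + 3.6367 phi_2 - 0.8892 phi_3 = -0.5621
  (R3) -0.5621 phi_1 - 0.8892 phi_2 + 3.6367 phi_3 = 1.2564
Gaussian elimination:
  R2 <- R2 - (-0.8892/3.6367) R1 = R2 - (-0.244507) R1:  3.419284 phi_2 - 1.026638 phi_3 = -0.779516
  R3 <- R3 - (-0.5621/3.6367) R1 = R3 - (-0.154563) R1:  -1.026638 phi_2 + 3.54982 phi_3 = 1.118962
  R3 <- R3 - (-1.026638/3.419284) R2 = R3 - (-0.300249) R2:  3.241573 phi_3 = 0.884913
Back-substitution:
  phi_hat_3 = 0.884913 / 3.241573 = 0.272989
  phi_hat_2 = (-0.779516 - (-1.026638)(0.272989)) / 3.419284 = -0.146012
  phi_hat_1 = (-0.8892 - (-0.8892)(-0.146012) - (-0.5621)(0.272989)) / 3.6367 = -0.238014
So phi_hat = [-0.2380, -0.1460, 0.2730].
Therefore phi_hat_2 = -0.1460.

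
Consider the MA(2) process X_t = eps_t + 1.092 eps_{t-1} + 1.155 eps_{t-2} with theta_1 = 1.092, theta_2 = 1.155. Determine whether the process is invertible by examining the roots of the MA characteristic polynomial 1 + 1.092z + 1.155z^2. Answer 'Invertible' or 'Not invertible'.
\text{Not invertible}

The MA(q) characteristic polynomial is P(z) = 1 + 1.092z + 1.155z^2.
Invertibility requires all roots to lie outside the unit circle, i.e. |z| > 1 for every root.
Set 1 + (1.092) z + (1.155) z^2 = 0, i.e. a z^2 + b z + c = 0 with a = 1.155, b = 1.092, c = 1.
Discriminant D = b^2 - 4ac = (1.092)^2 - 4*(1.155)*1 = 1.192464 - (4.62) = -3.427536.
D < 0, so the roots are the complex-conjugate pair z = (-b +/- i sqrt(-D)) / (2a) = -0.4727 +/- 0.8015i.
For a conjugate pair |z|^2 = z * conj(z) = (product of roots) = c/a = 1/(1.155) = 0.865801, so |z| = sqrt(0.865801) = 0.9305 for both roots.
Moduli of all roots: 0.9305, 0.9305.
All moduli strictly greater than 1? No.
Verdict: Not invertible.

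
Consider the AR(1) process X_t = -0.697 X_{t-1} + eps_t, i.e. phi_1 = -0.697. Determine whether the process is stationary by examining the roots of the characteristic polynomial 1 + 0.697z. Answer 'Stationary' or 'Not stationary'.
\text{Stationary}

The AR(p) characteristic polynomial is P(z) = 1 + 0.697z.
Stationarity requires all roots to lie outside the unit circle, i.e. |z| > 1 for every root.
This is linear in z: 1 + (0.697) z = 0  =>  z = -1/(0.697) = -1.43472,  |z| = 1.43472.
Moduli of all roots: 1.4347.
All moduli strictly greater than 1? Yes.
Verdict: Stationary.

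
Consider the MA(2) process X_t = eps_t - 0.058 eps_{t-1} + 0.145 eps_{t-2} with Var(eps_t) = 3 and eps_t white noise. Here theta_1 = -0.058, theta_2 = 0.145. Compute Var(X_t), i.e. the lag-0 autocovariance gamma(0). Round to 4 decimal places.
\gamma(0) = 3.0732

For an MA(q) process X_t = eps_t + sum_i theta_i eps_{t-i} with
Var(eps_t) = sigma^2, the variance is
  gamma(0) = sigma^2 * (1 + sum_i theta_i^2).
  sum_i theta_i^2 = (-0.058)^2 + (0.145)^2 = 0.003364 + 0.021025 = 0.024389.
  gamma(0) = 3 * (1 + 0.024389) = 3 * 1.024389 = 3.073167, which rounds to 3.0732.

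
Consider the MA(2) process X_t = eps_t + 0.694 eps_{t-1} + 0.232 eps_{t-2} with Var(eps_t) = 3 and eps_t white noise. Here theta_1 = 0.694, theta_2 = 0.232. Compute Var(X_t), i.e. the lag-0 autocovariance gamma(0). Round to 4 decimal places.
\gamma(0) = 4.6064

For an MA(q) process X_t = eps_t + sum_i theta_i eps_{t-i} with
Var(eps_t) = sigma^2, the variance is
  gamma(0) = sigma^2 * (1 + sum_i theta_i^2).
  sum_i theta_i^2 = (0.694)^2 + (0.232)^2 = 0.481636 + 0.053824 = 0.53546.
  gamma(0) = 3 * (1 + 0.53546) = 3 * 1.53546 = 4.60638, which rounds to 4.6064.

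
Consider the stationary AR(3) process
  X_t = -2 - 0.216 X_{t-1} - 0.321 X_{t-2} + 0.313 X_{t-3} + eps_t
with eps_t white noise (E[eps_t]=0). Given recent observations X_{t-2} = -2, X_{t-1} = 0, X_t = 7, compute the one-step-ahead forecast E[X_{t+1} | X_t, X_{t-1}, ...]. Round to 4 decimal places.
E[X_{t+1} \mid \mathcal F_t] = -4.1380

For an AR(p) model X_t = c + sum_i phi_i X_{t-i} + eps_t, the
one-step-ahead conditional mean is
  E[X_{t+1} | X_t, ...] = c + sum_i phi_i X_{t+1-i}.
Substitute known values:
  E[X_{t+1} | ...] = -2 + (-0.216) * (7) + (-0.321) * (0) + (0.313) * (-2)
                   = -4.1380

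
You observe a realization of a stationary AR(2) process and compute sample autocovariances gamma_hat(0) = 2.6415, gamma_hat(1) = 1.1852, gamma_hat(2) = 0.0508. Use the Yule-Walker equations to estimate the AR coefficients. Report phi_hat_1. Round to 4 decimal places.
\hat\phi_{1} = 0.5510

The Yule-Walker equations for an AR(p) process read, in matrix form,
  Gamma_p phi = r_p,   with   (Gamma_p)_{ij} = gamma(|i - j|),
                       (r_p)_i = gamma(i),   i,j = 1..p.
Substitute the sample gammas (Toeplitz matrix and right-hand side of size 2):
  Gamma_p = [[2.6415, 1.1852], [1.1852, 2.6415]]
  r_p     = [1.1852, 0.0508]
Written out:
  2.6415 phi_1 + 1.1852 phi_2 = 1.1852
  1.1852 phi_1 + 2.6415 phi_2 = 0.0508
Solve by Cramer's rule:
  det = gamma(0)^2 - gamma(1)^2 = (2.6415)^2 - (1.1852)^2 = 6.97752225 - 1.40469904 = 5.57282321
  phi_hat_1 = [gamma(1) gamma(0) - gamma(1) gamma(2)] / det = [(1.1852)(2.6415) - (1.1852)(0.0508)] / 5.57282321 = 3.07049764 / 5.57282321 = 0.551
  phi_hat_2 = [gamma(0) gamma(2) - gamma(1)^2] / det = [(2.6415)(0.0508) - (1.1852)^2] / 5.57282321 = -1.27051084 / 5.57282321 = -0.228
So phi_hat = [0.5510, -0.2280].
Therefore phi_hat_1 = 0.5510.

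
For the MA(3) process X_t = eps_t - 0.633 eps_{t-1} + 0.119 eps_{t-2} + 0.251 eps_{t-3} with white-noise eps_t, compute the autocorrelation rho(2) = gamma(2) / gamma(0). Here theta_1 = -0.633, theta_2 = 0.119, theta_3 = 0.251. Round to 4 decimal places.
\rho(2) = -0.0270

For an MA(q) process with theta_0 = 1, the autocovariance is
  gamma(k) = sigma^2 * sum_{i=0..q-k} theta_i * theta_{i+k},
and rho(k) = gamma(k) / gamma(0). Sigma^2 cancels.
  numerator   = (1)*(0.119) + (-0.633)*(0.251) = -0.039883.
  denominator = (1)^2 + (-0.633)^2 + (0.119)^2 + (0.251)^2 = 1.477851.
  rho(2) = -0.039883 / 1.477851 = -0.0270.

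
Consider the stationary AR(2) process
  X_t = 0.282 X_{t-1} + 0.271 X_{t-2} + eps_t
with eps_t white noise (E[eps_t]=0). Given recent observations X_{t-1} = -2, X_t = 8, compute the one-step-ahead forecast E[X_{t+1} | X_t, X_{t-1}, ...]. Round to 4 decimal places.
E[X_{t+1} \mid \mathcal F_t] = 1.7140

For an AR(p) model X_t = c + sum_i phi_i X_{t-i} + eps_t, the
one-step-ahead conditional mean is
  E[X_{t+1} | X_t, ...] = c + sum_i phi_i X_{t+1-i}.
Substitute known values:
  E[X_{t+1} | ...] = (0.282) * (8) + (0.271) * (-2)
                   = 1.7140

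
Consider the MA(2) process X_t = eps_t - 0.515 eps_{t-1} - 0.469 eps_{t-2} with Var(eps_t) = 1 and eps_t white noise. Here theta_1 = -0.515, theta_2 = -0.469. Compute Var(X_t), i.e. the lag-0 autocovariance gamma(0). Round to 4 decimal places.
\gamma(0) = 1.4852

For an MA(q) process X_t = eps_t + sum_i theta_i eps_{t-i} with
Var(eps_t) = sigma^2, the variance is
  gamma(0) = sigma^2 * (1 + sum_i theta_i^2).
  sum_i theta_i^2 = (-0.515)^2 + (-0.469)^2 = 0.265225 + 0.219961 = 0.485186.
  gamma(0) = 1 * (1 + 0.485186) = 1 * 1.485186 = 1.485186, which rounds to 1.4852.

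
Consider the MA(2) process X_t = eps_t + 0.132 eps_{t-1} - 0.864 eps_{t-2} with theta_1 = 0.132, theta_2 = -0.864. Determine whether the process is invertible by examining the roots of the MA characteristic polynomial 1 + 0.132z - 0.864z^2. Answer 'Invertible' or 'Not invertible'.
\text{Invertible}

The MA(q) characteristic polynomial is P(z) = 1 + 0.132z - 0.864z^2.
Invertibility requires all roots to lie outside the unit circle, i.e. |z| > 1 for every root.
Set 1 + (0.132) z + (-0.864) z^2 = 0, i.e. a z^2 + b z + c = 0 with a = -0.864, b = 0.132, c = 1.
Discriminant D = b^2 - 4ac = (0.132)^2 - 4*(-0.864)*1 = 0.017424 - (-3.456) = 3.473424.
D >= 0, so the roots are real: z = (-b +/- sqrt(D)) / (2a) = (-0.132 +/- 1.863712) / (-1.728).
  z_1 = (-0.132 + 1.863712) / (-1.728) = -1.0021,   |z_1| = 1.0021.
  z_2 = (-0.132 - 1.863712) / (-1.728) = 1.1549,   |z_2| = 1.1549.
Moduli of all roots: 1.0021, 1.1549.
All moduli strictly greater than 1? Yes.
Verdict: Invertible.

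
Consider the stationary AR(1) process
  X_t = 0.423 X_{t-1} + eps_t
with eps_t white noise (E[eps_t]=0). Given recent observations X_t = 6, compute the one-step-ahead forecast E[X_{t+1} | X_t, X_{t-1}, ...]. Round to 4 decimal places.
E[X_{t+1} \mid \mathcal F_t] = 2.5380

For an AR(p) model X_t = c + sum_i phi_i X_{t-i} + eps_t, the
one-step-ahead conditional mean is
  E[X_{t+1} | X_t, ...] = c + sum_i phi_i X_{t+1-i}.
Substitute known values:
  E[X_{t+1} | ...] = (0.423) * (6)
                   = 2.5380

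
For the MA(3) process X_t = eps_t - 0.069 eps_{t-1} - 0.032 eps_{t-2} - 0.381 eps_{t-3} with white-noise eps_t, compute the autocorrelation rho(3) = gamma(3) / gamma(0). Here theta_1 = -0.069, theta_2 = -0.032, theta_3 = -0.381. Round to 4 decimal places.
\rho(3) = -0.3310

For an MA(q) process with theta_0 = 1, the autocovariance is
  gamma(k) = sigma^2 * sum_{i=0..q-k} theta_i * theta_{i+k},
and rho(k) = gamma(k) / gamma(0). Sigma^2 cancels.
  numerator   = (1)*(-0.381) = -0.381.
  denominator = (1)^2 + (-0.069)^2 + (-0.032)^2 + (-0.381)^2 = 1.150946.
  rho(3) = -0.381 / 1.150946 = -0.3310.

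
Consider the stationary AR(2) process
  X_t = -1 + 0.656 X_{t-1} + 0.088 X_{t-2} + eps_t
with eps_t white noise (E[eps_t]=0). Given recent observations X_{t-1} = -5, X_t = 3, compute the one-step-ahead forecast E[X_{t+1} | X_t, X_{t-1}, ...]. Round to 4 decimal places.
E[X_{t+1} \mid \mathcal F_t] = 0.5280

For an AR(p) model X_t = c + sum_i phi_i X_{t-i} + eps_t, the
one-step-ahead conditional mean is
  E[X_{t+1} | X_t, ...] = c + sum_i phi_i X_{t+1-i}.
Substitute known values:
  E[X_{t+1} | ...] = -1 + (0.656) * (3) + (0.088) * (-5)
                   = 0.5280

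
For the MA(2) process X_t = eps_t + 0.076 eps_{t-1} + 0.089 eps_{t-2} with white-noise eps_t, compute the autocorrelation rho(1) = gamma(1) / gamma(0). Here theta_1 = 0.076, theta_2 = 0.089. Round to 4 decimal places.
\rho(1) = 0.0816

For an MA(q) process with theta_0 = 1, the autocovariance is
  gamma(k) = sigma^2 * sum_{i=0..q-k} theta_i * theta_{i+k},
and rho(k) = gamma(k) / gamma(0). Sigma^2 cancels.
  numerator   = (1)*(0.076) + (0.076)*(0.089) = 0.082764.
  denominator = (1)^2 + (0.076)^2 + (0.089)^2 = 1.013697.
  rho(1) = 0.082764 / 1.013697 = 0.0816.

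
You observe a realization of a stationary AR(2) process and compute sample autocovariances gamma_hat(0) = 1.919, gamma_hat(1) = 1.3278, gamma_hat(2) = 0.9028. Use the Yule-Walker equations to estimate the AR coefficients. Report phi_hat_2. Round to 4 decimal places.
\hat\phi_{2} = -0.0159

The Yule-Walker equations for an AR(p) process read, in matrix form,
  Gamma_p phi = r_p,   with   (Gamma_p)_{ij} = gamma(|i - j|),
                       (r_p)_i = gamma(i),   i,j = 1..p.
Substitute the sample gammas (Toeplitz matrix and right-hand side of size 2):
  Gamma_p = [[1.919, 1.3278], [1.3278, 1.919]]
  r_p     = [1.3278, 0.9028]
Written out:
  1.919 phi_1 + 1.3278 phi_2 = 1.3278
  1.3278 phi_1 + 1.919 phi_2 = 0.9028
Solve by Cramer's rule:
  det = gamma(0)^2 - gamma(1)^2 = (1.919)^2 - (1.3278)^2 = 3.682561 - 1.76305284 = 1.91950816
  phi_hat_1 = [gamma(1) gamma(0) - gamma(1) gamma(2)] / det = [(1.3278)(1.919) - (1.3278)(0.9028)] / 1.91950816 = 1.34931036 / 1.91950816 = 0.7029
  phi_hat_2 = [gamma(0) gamma(2) - gamma(1)^2] / det = [(1.919)(0.9028) - (1.3278)^2] / 1.91950816 = -0.03057964 / 1.91950816 = -0.0159
So phi_hat = [0.7029, -0.0159].
Therefore phi_hat_2 = -0.0159.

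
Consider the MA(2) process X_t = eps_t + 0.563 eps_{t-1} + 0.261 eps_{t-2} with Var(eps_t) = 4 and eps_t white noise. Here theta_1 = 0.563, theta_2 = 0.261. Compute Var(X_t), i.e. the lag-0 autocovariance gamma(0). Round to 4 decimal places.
\gamma(0) = 5.5404

For an MA(q) process X_t = eps_t + sum_i theta_i eps_{t-i} with
Var(eps_t) = sigma^2, the variance is
  gamma(0) = sigma^2 * (1 + sum_i theta_i^2).
  sum_i theta_i^2 = (0.563)^2 + (0.261)^2 = 0.316969 + 0.068121 = 0.38509.
  gamma(0) = 4 * (1 + 0.38509) = 4 * 1.38509 = 5.54036, which rounds to 5.5404.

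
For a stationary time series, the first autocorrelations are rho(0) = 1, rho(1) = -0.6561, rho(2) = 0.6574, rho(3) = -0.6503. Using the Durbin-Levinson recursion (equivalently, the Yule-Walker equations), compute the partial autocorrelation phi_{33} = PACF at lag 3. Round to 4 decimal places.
\phi_{33} = -0.2701

The PACF at lag k is phi_{kk}, the last component of the solution
to the Yule-Walker system G_k phi = r_k where
  (G_k)_{ij} = rho(|i - j|), (r_k)_i = rho(i), i,j = 1..k.
Equivalently, Durbin-Levinson gives phi_{kk} iteratively:
  phi_{11} = rho(1)
  phi_{kk} = [rho(k) - sum_{j=1..k-1} phi_{k-1,j} rho(k-j)]
            / [1 - sum_{j=1..k-1} phi_{k-1,j} rho(j)],
  phi_{k,j} = phi_{k-1,j} - phi_{kk} phi_{k-1,k-j},  j = 1..k-1.
Step k = 1:
  phi_11 = rho(1) = -0.6561.
Step k = 2:
  phi_22 = [rho(2) - phi_11 rho(1)] / [1 - phi_11 rho(1)] = [0.6574 - (-0.6561)(-0.6561)] / [1 - (-0.6561)(-0.6561)]
         = 0.22693279 / 0.56953279 = 0.398454.
  Update: phi_21 = phi_11 - phi_22 phi_11 = -0.6561 - (0.398454)(-0.6561) = -0.394674.
Step k = 3:
  phi_33 = [rho(3) - phi_21 rho(2) - phi_22 rho(1)] / [1 - phi_21 rho(1) - phi_22 rho(2)]
    numerator   = -0.6503 - (-0.394674)(0.6574) - (0.398454)(-0.6561) = -0.12941536
    denominator = 1 - (-0.394674)(-0.6561) - (0.398454)(0.6574) = 0.47911044
  phi_33 = -0.12941536 / 0.47911044 = -0.2701.
Therefore phi_{33} = -0.2701.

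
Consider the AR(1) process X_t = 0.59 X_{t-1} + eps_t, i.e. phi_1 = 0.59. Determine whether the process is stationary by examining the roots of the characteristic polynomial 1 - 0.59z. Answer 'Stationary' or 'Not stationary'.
\text{Stationary}

The AR(p) characteristic polynomial is P(z) = 1 - 0.59z.
Stationarity requires all roots to lie outside the unit circle, i.e. |z| > 1 for every root.
This is linear in z: 1 + (-0.59) z = 0  =>  z = -1/(-0.59) = 1.694915,  |z| = 1.694915.
Moduli of all roots: 1.6949.
All moduli strictly greater than 1? Yes.
Verdict: Stationary.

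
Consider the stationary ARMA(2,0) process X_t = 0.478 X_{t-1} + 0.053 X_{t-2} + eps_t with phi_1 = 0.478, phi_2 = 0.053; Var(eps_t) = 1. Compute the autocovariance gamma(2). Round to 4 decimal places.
\gamma(2) = 0.3960

Multiply the model equation by X_{t-k} and take expectations. With theta_0 = psi_0 = 1 and psi_j the MA(infinity) weights, this gives
  gamma(k) - sum_i phi_i gamma(k-i) = c_k,
  c_k = sigma^2 * sum_{j=k..q} theta_j psi_{j-k}   (c_k = 0 for k > q),
using gamma(-m) = gamma(m).
Pure AR (q = 0): c_0 = sigma^2 = 1, c_k = 0 for k >= 1.
Equations for k = 0, 1, 2 (AR order 2, c_2 = 0):
  (E0) gamma(0) = phi_1 gamma(1) + phi_2 gamma(2) + c_0
  (E1) gamma(1) = phi_1 gamma(0) + phi_2 gamma(1) + c_1
  (E2) gamma(2) = phi_1 gamma(1) + phi_2 gamma(0)
From (E1): gamma(1) = A gamma(0) + B with
  A = phi_1 / (1 - phi_2) = 0.478 / 0.947 = 0.504752,   B = c_1 / (1 - phi_2) = 0 / 0.947 = 0.
Insert (E2) into (E0): gamma(0) (1 - phi_2^2) = phi_1 (1 + phi_2) gamma(1) + c_0.
  phi_1 (1 + phi_2) = (0.478)(1.053) = 0.503334,   1 - phi_2^2 = 0.997191.
Replace gamma(1) by A gamma(0) + B and collect gamma(0):
  gamma(0) [0.997191 - (0.503334)(0.504752)] = c_0 = 1
  gamma(0) * 0.743132 = 1
  gamma(0) = 1 / 0.743132 = 1.345656.
  gamma(1) = A gamma(0) = (0.504752)(1.345656) = 0.679222.
  gamma(2) = phi_1 gamma(1) + phi_2 gamma(0) = (0.478)(0.679222) + (0.053)(1.345656) = 0.395988.
Therefore gamma(2) = 0.3960 (to 4 decimal places).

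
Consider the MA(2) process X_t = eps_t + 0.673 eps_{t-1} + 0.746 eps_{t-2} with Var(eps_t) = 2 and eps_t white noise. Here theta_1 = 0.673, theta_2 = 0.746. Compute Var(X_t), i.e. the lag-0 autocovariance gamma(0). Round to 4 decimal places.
\gamma(0) = 4.0189

For an MA(q) process X_t = eps_t + sum_i theta_i eps_{t-i} with
Var(eps_t) = sigma^2, the variance is
  gamma(0) = sigma^2 * (1 + sum_i theta_i^2).
  sum_i theta_i^2 = (0.673)^2 + (0.746)^2 = 0.452929 + 0.556516 = 1.009445.
  gamma(0) = 2 * (1 + 1.009445) = 2 * 2.009445 = 4.01889, which rounds to 4.0189.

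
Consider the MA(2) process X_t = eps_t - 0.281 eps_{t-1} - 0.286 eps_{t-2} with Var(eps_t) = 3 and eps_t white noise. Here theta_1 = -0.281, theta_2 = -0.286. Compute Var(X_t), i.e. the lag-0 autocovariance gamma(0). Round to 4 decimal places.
\gamma(0) = 3.4823

For an MA(q) process X_t = eps_t + sum_i theta_i eps_{t-i} with
Var(eps_t) = sigma^2, the variance is
  gamma(0) = sigma^2 * (1 + sum_i theta_i^2).
  sum_i theta_i^2 = (-0.281)^2 + (-0.286)^2 = 0.078961 + 0.081796 = 0.160757.
  gamma(0) = 3 * (1 + 0.160757) = 3 * 1.160757 = 3.482271, which rounds to 3.4823.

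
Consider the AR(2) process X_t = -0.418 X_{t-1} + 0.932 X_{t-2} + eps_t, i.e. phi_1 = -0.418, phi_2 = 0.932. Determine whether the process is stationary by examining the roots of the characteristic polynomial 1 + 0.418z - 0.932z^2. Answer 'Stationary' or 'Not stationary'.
\text{Not stationary}

The AR(p) characteristic polynomial is P(z) = 1 + 0.418z - 0.932z^2.
Stationarity requires all roots to lie outside the unit circle, i.e. |z| > 1 for every root.
Set 1 + (0.418) z + (-0.932) z^2 = 0, i.e. a z^2 + b z + c = 0 with a = -0.932, b = 0.418, c = 1.
Discriminant D = b^2 - 4ac = (0.418)^2 - 4*(-0.932)*1 = 0.174724 - (-3.728) = 3.902724.
D >= 0, so the roots are real: z = (-b +/- sqrt(D)) / (2a) = (-0.418 +/- 1.975531) / (-1.864).
  z_1 = (-0.418 + 1.975531) / (-1.864) = -0.8356,   |z_1| = 0.8356.
  z_2 = (-0.418 - 1.975531) / (-1.864) = 1.2841,   |z_2| = 1.2841.
Moduli of all roots: 0.8356, 1.2841.
All moduli strictly greater than 1? No.
Verdict: Not stationary.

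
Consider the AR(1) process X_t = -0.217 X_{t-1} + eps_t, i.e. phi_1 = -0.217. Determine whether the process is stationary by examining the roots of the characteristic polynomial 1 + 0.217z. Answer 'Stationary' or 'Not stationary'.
\text{Stationary}

The AR(p) characteristic polynomial is P(z) = 1 + 0.217z.
Stationarity requires all roots to lie outside the unit circle, i.e. |z| > 1 for every root.
This is linear in z: 1 + (0.217) z = 0  =>  z = -1/(0.217) = -4.608295,  |z| = 4.608295.
Moduli of all roots: 4.6083.
All moduli strictly greater than 1? Yes.
Verdict: Stationary.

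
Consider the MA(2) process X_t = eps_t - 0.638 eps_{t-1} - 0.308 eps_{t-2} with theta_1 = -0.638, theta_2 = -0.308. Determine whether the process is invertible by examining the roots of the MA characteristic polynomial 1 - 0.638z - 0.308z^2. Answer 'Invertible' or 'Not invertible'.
\text{Invertible}

The MA(q) characteristic polynomial is P(z) = 1 - 0.638z - 0.308z^2.
Invertibility requires all roots to lie outside the unit circle, i.e. |z| > 1 for every root.
Set 1 + (-0.638) z + (-0.308) z^2 = 0, i.e. a z^2 + b z + c = 0 with a = -0.308, b = -0.638, c = 1.
Discriminant D = b^2 - 4ac = (-0.638)^2 - 4*(-0.308)*1 = 0.407044 - (-1.232) = 1.639044.
D >= 0, so the roots are real: z = (-b +/- sqrt(D)) / (2a) = (0.638 +/- 1.280252) / (-0.616).
  z_1 = (0.638 + 1.280252) / (-0.616) = -3.114,   |z_1| = 3.114.
  z_2 = (0.638 - 1.280252) / (-0.616) = 1.0426,   |z_2| = 1.0426.
Moduli of all roots: 3.1140, 1.0426.
All moduli strictly greater than 1? Yes.
Verdict: Invertible.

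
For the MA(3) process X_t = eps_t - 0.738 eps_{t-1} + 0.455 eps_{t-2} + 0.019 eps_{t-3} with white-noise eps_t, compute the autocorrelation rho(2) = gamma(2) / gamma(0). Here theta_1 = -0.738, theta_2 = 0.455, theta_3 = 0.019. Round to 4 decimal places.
\rho(2) = 0.2517

For an MA(q) process with theta_0 = 1, the autocovariance is
  gamma(k) = sigma^2 * sum_{i=0..q-k} theta_i * theta_{i+k},
and rho(k) = gamma(k) / gamma(0). Sigma^2 cancels.
  numerator   = (1)*(0.455) + (-0.738)*(0.019) = 0.440978.
  denominator = (1)^2 + (-0.738)^2 + (0.455)^2 + (0.019)^2 = 1.75203.
  rho(2) = 0.440978 / 1.75203 = 0.2517.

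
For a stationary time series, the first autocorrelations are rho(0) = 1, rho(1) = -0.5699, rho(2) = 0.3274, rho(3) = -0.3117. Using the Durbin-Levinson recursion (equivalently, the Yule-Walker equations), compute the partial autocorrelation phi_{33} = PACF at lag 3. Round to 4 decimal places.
\phi_{33} = -0.1831

The PACF at lag k is phi_{kk}, the last component of the solution
to the Yule-Walker system G_k phi = r_k where
  (G_k)_{ij} = rho(|i - j|), (r_k)_i = rho(i), i,j = 1..k.
Equivalently, Durbin-Levinson gives phi_{kk} iteratively:
  phi_{11} = rho(1)
  phi_{kk} = [rho(k) - sum_{j=1..k-1} phi_{k-1,j} rho(k-j)]
            / [1 - sum_{j=1..k-1} phi_{k-1,j} rho(j)],
  phi_{k,j} = phi_{k-1,j} - phi_{kk} phi_{k-1,k-j},  j = 1..k-1.
Step k = 1:
  phi_11 = rho(1) = -0.5699.
Step k = 2:
  phi_22 = [rho(2) - phi_11 rho(1)] / [1 - phi_11 rho(1)] = [0.3274 - (-0.5699)(-0.5699)] / [1 - (-0.5699)(-0.5699)]
         = 0.00261399 / 0.67521399 = 0.003871.
  Update: phi_21 = phi_11 - phi_22 phi_11 = -0.5699 - (0.003871)(-0.5699) = -0.567694.
Step k = 3:
  phi_33 = [rho(3) - phi_21 rho(2) - phi_22 rho(1)] / [1 - phi_21 rho(1) - phi_22 rho(2)]
    numerator   = -0.3117 - (-0.567694)(0.3274) - (0.003871)(-0.5699) = -0.12363079
    denominator = 1 - (-0.567694)(-0.5699) - (0.003871)(0.3274) = 0.67520387
  phi_33 = -0.12363079 / 0.67520387 = -0.1831.
Therefore phi_{33} = -0.1831.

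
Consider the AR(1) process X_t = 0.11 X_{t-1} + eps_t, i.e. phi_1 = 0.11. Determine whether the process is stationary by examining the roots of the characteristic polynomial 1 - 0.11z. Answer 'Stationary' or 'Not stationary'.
\text{Stationary}

The AR(p) characteristic polynomial is P(z) = 1 - 0.11z.
Stationarity requires all roots to lie outside the unit circle, i.e. |z| > 1 for every root.
This is linear in z: 1 + (-0.11) z = 0  =>  z = -1/(-0.11) = 9.090909,  |z| = 9.090909.
Moduli of all roots: 9.0909.
All moduli strictly greater than 1? Yes.
Verdict: Stationary.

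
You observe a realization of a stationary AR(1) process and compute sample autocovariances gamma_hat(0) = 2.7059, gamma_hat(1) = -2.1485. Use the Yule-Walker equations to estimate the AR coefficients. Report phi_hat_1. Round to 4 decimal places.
\hat\phi_{1} = -0.7940

The Yule-Walker equations for an AR(p) process read, in matrix form,
  Gamma_p phi = r_p,   with   (Gamma_p)_{ij} = gamma(|i - j|),
                       (r_p)_i = gamma(i),   i,j = 1..p.
Substitute the sample gammas (Toeplitz matrix and right-hand side of size 1):
  Gamma_p = [[2.7059]]
  r_p     = [-2.1485]
With p = 1 this is the single equation gamma(0) phi_1 = gamma(1):
  phi_hat_1 = gamma(1) / gamma(0) = -2.1485 / 2.7059 = -0.7940.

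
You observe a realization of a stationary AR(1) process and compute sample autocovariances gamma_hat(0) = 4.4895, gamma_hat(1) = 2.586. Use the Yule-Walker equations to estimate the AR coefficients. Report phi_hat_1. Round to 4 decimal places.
\hat\phi_{1} = 0.5760

The Yule-Walker equations for an AR(p) process read, in matrix form,
  Gamma_p phi = r_p,   with   (Gamma_p)_{ij} = gamma(|i - j|),
                       (r_p)_i = gamma(i),   i,j = 1..p.
Substitute the sample gammas (Toeplitz matrix and right-hand side of size 1):
  Gamma_p = [[4.4895]]
  r_p     = [2.586]
With p = 1 this is the single equation gamma(0) phi_1 = gamma(1):
  phi_hat_1 = gamma(1) / gamma(0) = 2.586 / 4.4895 = 0.5760.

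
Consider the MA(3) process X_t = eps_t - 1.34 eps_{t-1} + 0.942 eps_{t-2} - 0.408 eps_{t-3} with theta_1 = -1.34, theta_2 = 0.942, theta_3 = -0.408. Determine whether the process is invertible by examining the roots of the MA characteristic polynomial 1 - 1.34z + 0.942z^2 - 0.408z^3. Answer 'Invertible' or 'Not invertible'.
\text{Invertible}

The MA(q) characteristic polynomial is P(z) = 1 - 1.34z + 0.942z^2 - 0.408z^3.
Invertibility requires all roots to lie outside the unit circle, i.e. |z| > 1 for every root.
Degree 3: look for a simple real root z0 first, then factor out (1 - z/z0) and solve the remaining quadratic.
Testing z0 = 1.25: P(1.25) = 1 + (-1.34)(1.25) + (0.942)(1.25)^2 + (-0.408)(1.25)^3
  = 1 + (-1.675) + (1.471875) + (-0.796875) = 0.  So z_0 = 1.25 is a root, |z_0| = 1.25.
Divide out the factor (1 - 0.8 z) = (1 - z/z0) (since 1/z0 = 0.8):
  P(z) = (1 - 0.8 z)(1 + (-0.54) z + (0.51) z^2)
  [check: z-coef -0.54 - (0.8) = -1.34; z^2-coef 0.51 - (0.8)(-0.54) = 0.942; z^3-coef -(0.8)(0.51) = -0.408.]
Remaining roots from the quadratic factor 1 + (-0.54) z + (0.51) z^2:
  Set 1 + (-0.54) z + (0.51) z^2 = 0, i.e. a z^2 + b z + c = 0 with a = 0.51, b = -0.54, c = 1.
  Discriminant D = b^2 - 4ac = (-0.54)^2 - 4*(0.51)*1 = 0.2916 - (2.04) = -1.7484.
  D < 0, so the roots are the complex-conjugate pair z = (-b +/- i sqrt(-D)) / (2a) = 0.5294 +/- 1.2963i.
  For a conjugate pair |z|^2 = z * conj(z) = (product of roots) = c/a = 1/(0.51) = 1.960784, so |z| = sqrt(1.960784) = 1.4003 for both roots.
Moduli of all roots: 1.2500, 1.4003, 1.4003.
All moduli strictly greater than 1? Yes.
Verdict: Invertible.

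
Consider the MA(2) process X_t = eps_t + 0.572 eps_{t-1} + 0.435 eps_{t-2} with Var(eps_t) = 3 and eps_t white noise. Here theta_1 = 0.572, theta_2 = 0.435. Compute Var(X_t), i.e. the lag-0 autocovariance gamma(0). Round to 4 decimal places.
\gamma(0) = 4.5492

For an MA(q) process X_t = eps_t + sum_i theta_i eps_{t-i} with
Var(eps_t) = sigma^2, the variance is
  gamma(0) = sigma^2 * (1 + sum_i theta_i^2).
  sum_i theta_i^2 = (0.572)^2 + (0.435)^2 = 0.327184 + 0.189225 = 0.516409.
  gamma(0) = 3 * (1 + 0.516409) = 3 * 1.516409 = 4.549227, which rounds to 4.5492.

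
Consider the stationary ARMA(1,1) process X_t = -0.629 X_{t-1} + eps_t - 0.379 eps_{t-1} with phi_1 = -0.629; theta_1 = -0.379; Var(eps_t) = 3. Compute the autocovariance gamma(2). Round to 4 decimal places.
\gamma(2) = 3.8976

Multiply the model equation by X_{t-k} and take expectations. With theta_0 = psi_0 = 1 and psi_j the MA(infinity) weights, this gives
  gamma(k) - sum_i phi_i gamma(k-i) = c_k,
  c_k = sigma^2 * sum_{j=k..q} theta_j psi_{j-k}   (c_k = 0 for k > q),
using gamma(-m) = gamma(m).
psi-weights needed (psi_j = theta_j + sum_i phi_i psi_{j-i}):
  psi_1 = theta_1 + phi_1 = -0.379 + (-0.629) = -1.008
Right-hand sides:
  c_0 = sigma^2 (1 + theta_1 psi_1) = 3 * (1 + (-0.379)(-1.008)) = 3 * 1.382032 = 4.146096
  c_1 = sigma^2 theta_1 = 3 * (-0.379) = -1.137
  c_2 = 0
Equations for k = 0 and k = 1 (AR order 1):
  gamma(0) = phi_1 gamma(1) + c_0
  gamma(1) = phi_1 gamma(0) + c_1
Substituting the second into the first: gamma(0) (1 - phi_1^2) = c_0 + phi_1 c_1, so
  gamma(0) = (c_0 + phi_1 c_1) / (1 - phi_1^2) = (4.146096 + (-0.629)(-1.137)) / (1 - (-0.629)^2) = 4.861269 / 0.604359 = 8.043678.
  gamma(1) = phi_1 gamma(0) + c_1 = (-0.629)(8.043678) + (-1.137) = -6.196473.
For k = 2 (> q): gamma(2) = phi_1 gamma(1) = (-0.629)(-6.196473) = 3.897582.
Therefore gamma(2) = 3.8976 (to 4 decimal places).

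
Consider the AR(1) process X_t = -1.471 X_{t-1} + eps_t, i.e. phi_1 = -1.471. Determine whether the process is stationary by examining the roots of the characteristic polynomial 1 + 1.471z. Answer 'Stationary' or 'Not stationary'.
\text{Not stationary}

The AR(p) characteristic polynomial is P(z) = 1 + 1.471z.
Stationarity requires all roots to lie outside the unit circle, i.e. |z| > 1 for every root.
This is linear in z: 1 + (1.471) z = 0  =>  z = -1/(1.471) = -0.67981,  |z| = 0.67981.
Moduli of all roots: 0.6798.
All moduli strictly greater than 1? No.
Verdict: Not stationary.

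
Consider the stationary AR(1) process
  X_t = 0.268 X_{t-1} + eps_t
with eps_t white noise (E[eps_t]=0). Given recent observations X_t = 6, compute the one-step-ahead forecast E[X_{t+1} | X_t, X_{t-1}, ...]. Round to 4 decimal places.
E[X_{t+1} \mid \mathcal F_t] = 1.6080

For an AR(p) model X_t = c + sum_i phi_i X_{t-i} + eps_t, the
one-step-ahead conditional mean is
  E[X_{t+1} | X_t, ...] = c + sum_i phi_i X_{t+1-i}.
Substitute known values:
  E[X_{t+1} | ...] = (0.268) * (6)
                   = 1.6080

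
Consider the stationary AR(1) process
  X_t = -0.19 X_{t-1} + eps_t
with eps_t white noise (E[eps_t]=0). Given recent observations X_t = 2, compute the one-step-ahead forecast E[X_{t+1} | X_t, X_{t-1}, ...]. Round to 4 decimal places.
E[X_{t+1} \mid \mathcal F_t] = -0.3800

For an AR(p) model X_t = c + sum_i phi_i X_{t-i} + eps_t, the
one-step-ahead conditional mean is
  E[X_{t+1} | X_t, ...] = c + sum_i phi_i X_{t+1-i}.
Substitute known values:
  E[X_{t+1} | ...] = (-0.19) * (2)
                   = -0.3800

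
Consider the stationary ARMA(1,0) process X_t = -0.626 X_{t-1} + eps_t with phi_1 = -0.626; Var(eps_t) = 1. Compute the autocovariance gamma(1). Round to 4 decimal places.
\gamma(1) = -1.0294

Multiply the model equation by X_{t-k} and take expectations. With theta_0 = psi_0 = 1 and psi_j the MA(infinity) weights, this gives
  gamma(k) - sum_i phi_i gamma(k-i) = c_k,
  c_k = sigma^2 * sum_{j=k..q} theta_j psi_{j-k}   (c_k = 0 for k > q),
using gamma(-m) = gamma(m).
Pure AR (q = 0): c_0 = sigma^2 = 1, c_k = 0 for k >= 1.
Equations for k = 0 and k = 1 (AR order 1):
  gamma(0) = phi_1 gamma(1) + c_0
  gamma(1) = phi_1 gamma(0) + c_1
Substituting the second into the first: gamma(0) (1 - phi_1^2) = c_0 + phi_1 c_1, so
  gamma(0) = c_0 / (1 - phi_1^2) = 1 / (1 - (-0.626)^2) = 1 / 0.608124 = 1.644401.
  gamma(1) = phi_1 gamma(0) = (-0.626)(1.644401) = -1.029395.
Therefore gamma(1) = -1.0294 (to 4 decimal places).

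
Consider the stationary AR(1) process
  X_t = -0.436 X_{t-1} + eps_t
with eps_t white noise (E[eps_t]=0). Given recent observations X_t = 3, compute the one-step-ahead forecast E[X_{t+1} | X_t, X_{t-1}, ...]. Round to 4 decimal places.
E[X_{t+1} \mid \mathcal F_t] = -1.3080

For an AR(p) model X_t = c + sum_i phi_i X_{t-i} + eps_t, the
one-step-ahead conditional mean is
  E[X_{t+1} | X_t, ...] = c + sum_i phi_i X_{t+1-i}.
Substitute known values:
  E[X_{t+1} | ...] = (-0.436) * (3)
                   = -1.3080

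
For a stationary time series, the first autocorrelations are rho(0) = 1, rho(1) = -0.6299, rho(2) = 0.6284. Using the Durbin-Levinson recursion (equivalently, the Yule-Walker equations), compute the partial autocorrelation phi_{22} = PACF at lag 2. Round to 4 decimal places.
\phi_{22} = 0.3840

The PACF at lag k is phi_{kk}, the last component of the solution
to the Yule-Walker system G_k phi = r_k where
  (G_k)_{ij} = rho(|i - j|), (r_k)_i = rho(i), i,j = 1..k.
Equivalently, Durbin-Levinson gives phi_{kk} iteratively:
  phi_{11} = rho(1)
  phi_{kk} = [rho(k) - sum_{j=1..k-1} phi_{k-1,j} rho(k-j)]
            / [1 - sum_{j=1..k-1} phi_{k-1,j} rho(j)],
  phi_{k,j} = phi_{k-1,j} - phi_{kk} phi_{k-1,k-j},  j = 1..k-1.
Step k = 1:
  phi_11 = rho(1) = -0.6299.
Step k = 2:
  phi_22 = [rho(2) - phi_11 rho(1)] / [1 - phi_11 rho(1)] = [0.6284 - (-0.6299)(-0.6299)] / [1 - (-0.6299)(-0.6299)]
         = 0.23162599 / 0.60322599 = 0.384.
Therefore phi_{22} = 0.3840.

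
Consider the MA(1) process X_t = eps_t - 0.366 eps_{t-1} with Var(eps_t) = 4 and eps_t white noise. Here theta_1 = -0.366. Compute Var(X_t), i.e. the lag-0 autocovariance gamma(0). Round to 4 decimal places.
\gamma(0) = 4.5358

For an MA(q) process X_t = eps_t + sum_i theta_i eps_{t-i} with
Var(eps_t) = sigma^2, the variance is
  gamma(0) = sigma^2 * (1 + sum_i theta_i^2).
  sum_i theta_i^2 = (-0.366)^2 = 0.133956.
  gamma(0) = 4 * (1 + 0.133956) = 4 * 1.133956 = 4.535824, which rounds to 4.5358.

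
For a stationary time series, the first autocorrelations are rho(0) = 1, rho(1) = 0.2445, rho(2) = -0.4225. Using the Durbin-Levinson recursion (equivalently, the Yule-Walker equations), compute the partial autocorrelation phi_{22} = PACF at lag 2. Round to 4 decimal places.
\phi_{22} = -0.5129

The PACF at lag k is phi_{kk}, the last component of the solution
to the Yule-Walker system G_k phi = r_k where
  (G_k)_{ij} = rho(|i - j|), (r_k)_i = rho(i), i,j = 1..k.
Equivalently, Durbin-Levinson gives phi_{kk} iteratively:
  phi_{11} = rho(1)
  phi_{kk} = [rho(k) - sum_{j=1..k-1} phi_{k-1,j} rho(k-j)]
            / [1 - sum_{j=1..k-1} phi_{k-1,j} rho(j)],
  phi_{k,j} = phi_{k-1,j} - phi_{kk} phi_{k-1,k-j},  j = 1..k-1.
Step k = 1:
  phi_11 = rho(1) = 0.2445.
Step k = 2:
  phi_22 = [rho(2) - phi_11 rho(1)] / [1 - phi_11 rho(1)] = [-0.4225 - (0.2445)(0.2445)] / [1 - (0.2445)(0.2445)]
         = -0.48228025 / 0.94021975 = -0.5129.
Therefore phi_{22} = -0.5129.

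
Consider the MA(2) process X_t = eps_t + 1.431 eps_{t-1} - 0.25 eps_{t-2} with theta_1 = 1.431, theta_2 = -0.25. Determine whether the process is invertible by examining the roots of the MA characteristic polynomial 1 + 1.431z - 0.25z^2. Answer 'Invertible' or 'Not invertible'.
\text{Not invertible}

The MA(q) characteristic polynomial is P(z) = 1 + 1.431z - 0.25z^2.
Invertibility requires all roots to lie outside the unit circle, i.e. |z| > 1 for every root.
Set 1 + (1.431) z + (-0.25) z^2 = 0, i.e. a z^2 + b z + c = 0 with a = -0.25, b = 1.431, c = 1.
Discriminant D = b^2 - 4ac = (1.431)^2 - 4*(-0.25)*1 = 2.047761 - (-1) = 3.047761.
D >= 0, so the roots are real: z = (-b +/- sqrt(D)) / (2a) = (-1.431 +/- 1.745784) / (-0.5).
  z_1 = (-1.431 + 1.745784) / (-0.5) = -0.6296,   |z_1| = 0.6296.
  z_2 = (-1.431 - 1.745784) / (-0.5) = 6.3536,   |z_2| = 6.3536.
Moduli of all roots: 0.6296, 6.3536.
All moduli strictly greater than 1? No.
Verdict: Not invertible.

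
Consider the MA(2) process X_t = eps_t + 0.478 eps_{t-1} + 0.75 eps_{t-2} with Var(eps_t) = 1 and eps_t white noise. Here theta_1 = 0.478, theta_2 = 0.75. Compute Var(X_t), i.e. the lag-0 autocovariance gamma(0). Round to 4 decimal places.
\gamma(0) = 1.7910

For an MA(q) process X_t = eps_t + sum_i theta_i eps_{t-i} with
Var(eps_t) = sigma^2, the variance is
  gamma(0) = sigma^2 * (1 + sum_i theta_i^2).
  sum_i theta_i^2 = (0.478)^2 + (0.75)^2 = 0.228484 + 0.5625 = 0.790984.
  gamma(0) = 1 * (1 + 0.790984) = 1 * 1.790984 = 1.790984, which rounds to 1.7910.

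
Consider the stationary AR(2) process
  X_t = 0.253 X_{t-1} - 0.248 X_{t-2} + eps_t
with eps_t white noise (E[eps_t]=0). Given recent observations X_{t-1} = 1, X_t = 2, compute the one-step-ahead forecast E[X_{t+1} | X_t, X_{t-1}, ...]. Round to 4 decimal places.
E[X_{t+1} \mid \mathcal F_t] = 0.2580

For an AR(p) model X_t = c + sum_i phi_i X_{t-i} + eps_t, the
one-step-ahead conditional mean is
  E[X_{t+1} | X_t, ...] = c + sum_i phi_i X_{t+1-i}.
Substitute known values:
  E[X_{t+1} | ...] = (0.253) * (2) + (-0.248) * (1)
                   = 0.2580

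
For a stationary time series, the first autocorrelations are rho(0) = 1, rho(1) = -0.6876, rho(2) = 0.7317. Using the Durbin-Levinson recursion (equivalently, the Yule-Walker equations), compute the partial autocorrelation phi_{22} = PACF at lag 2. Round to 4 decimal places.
\phi_{22} = 0.4911

The PACF at lag k is phi_{kk}, the last component of the solution
to the Yule-Walker system G_k phi = r_k where
  (G_k)_{ij} = rho(|i - j|), (r_k)_i = rho(i), i,j = 1..k.
Equivalently, Durbin-Levinson gives phi_{kk} iteratively:
  phi_{11} = rho(1)
  phi_{kk} = [rho(k) - sum_{j=1..k-1} phi_{k-1,j} rho(k-j)]
            / [1 - sum_{j=1..k-1} phi_{k-1,j} rho(j)],
  phi_{k,j} = phi_{k-1,j} - phi_{kk} phi_{k-1,k-j},  j = 1..k-1.
Step k = 1:
  phi_11 = rho(1) = -0.6876.
Step k = 2:
  phi_22 = [rho(2) - phi_11 rho(1)] / [1 - phi_11 rho(1)] = [0.7317 - (-0.6876)(-0.6876)] / [1 - (-0.6876)(-0.6876)]
         = 0.25890624 / 0.52720624 = 0.4911.
Therefore phi_{22} = 0.4911.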